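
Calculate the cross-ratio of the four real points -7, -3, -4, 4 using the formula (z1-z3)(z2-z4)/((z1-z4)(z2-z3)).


Step 1: (z1-z3)(z2-z4) = (-3) * (-7) = 21
Step 2: (z1-z4)(z2-z3) = (-11) * 1 = -11
Step 3: Cross-ratio = -21/11 = -21/11

-21/11


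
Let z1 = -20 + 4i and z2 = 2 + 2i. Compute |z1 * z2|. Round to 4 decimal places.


Step 1: |z1| = sqrt((-20)^2 + 4^2) = sqrt(416)
Step 2: |z2| = sqrt(2^2 + 2^2) = sqrt(8)
Step 3: |z1*z2| = |z1|*|z2| = sqrt(416) * sqrt(8) = sqrt(416 * 8) = sqrt(3328)
Step 4: = 57.6888

57.6888


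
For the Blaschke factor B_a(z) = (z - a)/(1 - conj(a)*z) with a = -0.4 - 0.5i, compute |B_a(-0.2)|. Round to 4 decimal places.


Step 1: Numerator z0 - a = -0.2 - (-0.4 - 0.5i) = 0.2 + 0.5i
Step 2: Denominator 1 - conj(a)*z0 = 1 - (-0.4 + 0.5i)*(-0.2) = 0.92 + 0.1i
Step 3: |z0 - a|^2 = 0.2^2 + 0.5^2 = 0.29; |1 - conj(a)*z0|^2 = 0.92^2 + 0.1^2 = 0.8564
Step 4: |B_a(-0.2)| = sqrt(0.29 / 0.8564) = sqrt(0.338627)
Step 5: = 0.5819

0.5819


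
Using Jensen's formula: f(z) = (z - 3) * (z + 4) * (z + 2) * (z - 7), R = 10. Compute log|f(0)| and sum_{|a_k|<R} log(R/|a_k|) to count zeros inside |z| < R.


Jensen's formula: (1/2pi)*integral log|f(Re^it)|dt = log|f(0)| + sum_{|a_k|<R} log(R/|a_k|)
Step 1: f(0) = (-3) * 4 * 2 * (-7) = 168
Step 2: log|f(0)| = log|3| + log|-4| + log|-2| + log|7| = 5.124
Step 3: Zeros inside |z| < 10: 3, -4, -2, 7
Step 4: Jensen sum = log(10/3) + log(10/4) + log(10/2) + log(10/7) = 4.0864
Step 5: n(R) = number of terms in the Jensen sum = count of zeros inside |z| < 10 = 4

4


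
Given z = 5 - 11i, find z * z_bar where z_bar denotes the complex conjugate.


Step 1: conj(z) = 5 + 11i
Step 2: z * conj(z) = 5^2 + (-11)^2
Step 3: = 25 + 121 = 146

146


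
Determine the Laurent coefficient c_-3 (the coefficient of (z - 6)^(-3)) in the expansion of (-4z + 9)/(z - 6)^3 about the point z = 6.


Step 1: Write the numerator in powers of (z - 6): -4z + 9 = -4(z - 6) + (-4*6 + 9) = -4(z - 6) - 15
Step 2: Divide by (z - 6)^3: f(z) = -15(z - 6)^(-3) - 4(z - 6)^(-2)
Step 3: This finite sum is the Laurent series of f about z = 6.
Step 4: Coefficient of (z - 6)^(-3) = -4*6 + 9 = -15

-15


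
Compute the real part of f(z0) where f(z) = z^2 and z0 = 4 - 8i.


Step 1: z0 = 4 - 8i
Step 2: z0^2 = 4^2 - (-8)^2 - 64i
Step 3: real part = 16 - 64 = -48

-48


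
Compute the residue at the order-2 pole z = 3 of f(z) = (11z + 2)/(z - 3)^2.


Step 1: Pole of order 2 at z = 3
Step 2: Res = lim d/dz [(z - 3)^2 * f(z)] as z -> 3
Step 3: (z - 3)^2 * f(z) = 11z + 2
Step 4: d/dz[11z + 2] = 11

11


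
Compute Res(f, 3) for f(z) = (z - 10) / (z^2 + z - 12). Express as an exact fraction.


Step 1: Q(z) = z^2 + z - 12 = (z - 3)(z + 4)
Step 2: Q'(z) = 2z + 1
Step 3: Q'(3) = 7, P(3) = -7
Step 4: Res = P(3)/Q'(3) = -7/7 = -1

-1


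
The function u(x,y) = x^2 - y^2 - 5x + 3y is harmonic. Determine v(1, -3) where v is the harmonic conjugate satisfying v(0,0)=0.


Step 1: v_x = -u_y = 2y - 3
Step 2: v_y = u_x = 2x - 5
Step 3: v = 2xy - 3x - 5y + C
Step 4: v(0,0) = 0 => C = 0
Step 5: v(1, -3) = 6

6


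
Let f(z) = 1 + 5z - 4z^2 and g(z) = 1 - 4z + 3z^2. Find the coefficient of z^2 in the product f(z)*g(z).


Step 1: z^2 term in f*g comes from: (1)*(3z^2) + (5z)*(-4z) + (-4z^2)*(1)
Step 2: = 3 - 20 - 4
Step 3: = -21

-21


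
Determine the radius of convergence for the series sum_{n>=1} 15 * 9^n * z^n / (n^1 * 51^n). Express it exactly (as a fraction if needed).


Step 1: General term a_n = 15 * 9^n / (n^1 * 51^n)
Step 2: By the root test, |a_n|^(1/n) = 15^(1/n) * 9 / (n^(1/n) * 51) -> 9/51 as n -> infinity (since 15^(1/n) -> 1 and n^(1/n) -> 1)
Step 3: R = 1/lim|a_n|^(1/n) = 51/9 = 17/3

17/3


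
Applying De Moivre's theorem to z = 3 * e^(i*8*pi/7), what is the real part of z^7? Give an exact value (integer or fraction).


Step 1: By De Moivre's theorem, z^7 = 3^7 * e^(i*7*8*pi/7) = 2187 * (cos(8*pi) + i*sin(8*pi))
Step 2: |z|^7 = 3^7 = 2187
Step 3: Reduce the angle mod 2*pi: 8*pi - 8*pi = 0
Step 4: cos(0) = 1
Step 5: Re(z^7) = 2187 * 1 = 2187

2187


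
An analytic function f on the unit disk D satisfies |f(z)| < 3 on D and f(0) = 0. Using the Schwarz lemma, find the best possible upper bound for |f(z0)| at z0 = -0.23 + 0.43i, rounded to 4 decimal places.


Step 1: g = f/3 maps D -> D with g(0) = 0, so by the Schwarz lemma |g(z)| <= |z|, i.e. |f(z)| <= 3|z|; this is sharp (f(z) = 3z).
Step 2: |z0|^2 = (-0.23)^2 + 0.43^2 = 0.2378
Step 3: |z0| = sqrt(0.2378) = 0.487647
Step 4: Best bound = 3 * |z0| = 3 * 0.487647 = 1.4629

1.4629


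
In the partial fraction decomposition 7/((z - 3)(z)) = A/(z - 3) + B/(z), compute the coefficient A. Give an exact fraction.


Step 1: Multiply both sides by (z - 3) and set z = 3
Step 2: A = 7 / (3 - 0)
Step 3: A = 7 / 3
Step 4: A = 7/3

7/3


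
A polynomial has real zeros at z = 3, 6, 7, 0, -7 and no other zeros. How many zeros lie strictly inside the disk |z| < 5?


Step 1: Check each root:
  z = 3: |3| = 3 < 5
  z = 6: |6| = 6 >= 5
  z = 7: |7| = 7 >= 5
  z = 0: |0| = 0 < 5
  z = -7: |-7| = 7 >= 5
Step 2: Count = 2

2


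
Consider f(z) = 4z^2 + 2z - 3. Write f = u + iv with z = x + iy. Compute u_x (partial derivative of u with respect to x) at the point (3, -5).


Step 1: f(z) = 4(x+iy)^2 + 2(x+iy) - 3
Step 2: u = 4(x^2 - y^2) + 2x - 3
Step 3: u_x = 8x + 2
Step 4: At (3, -5): u_x = 24 + 2 = 26

26


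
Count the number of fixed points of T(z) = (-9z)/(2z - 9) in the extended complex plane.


Step 1: Fixed points satisfy T(z) = z
Step 2: 2z^2 = 0
Step 3: Discriminant = 0^2 - 4*2*0 = 0
Step 4: Number of fixed points = 1

1


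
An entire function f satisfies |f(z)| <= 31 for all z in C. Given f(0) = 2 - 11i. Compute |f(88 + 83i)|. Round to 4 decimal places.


Step 1: By Liouville's theorem, a bounded entire function is constant.
Step 2: f(z) = f(0) = 2 - 11i for all z.
Step 3: |f(w)| = |2 - 11i| = sqrt(4 + 121)
Step 4: = 11.1803

11.1803


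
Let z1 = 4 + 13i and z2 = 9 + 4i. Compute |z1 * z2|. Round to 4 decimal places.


Step 1: |z1| = sqrt(4^2 + 13^2) = sqrt(185)
Step 2: |z2| = sqrt(9^2 + 4^2) = sqrt(97)
Step 3: |z1*z2| = |z1|*|z2| = sqrt(185) * sqrt(97) = sqrt(185 * 97) = sqrt(17945)
Step 4: = 133.9589

133.9589


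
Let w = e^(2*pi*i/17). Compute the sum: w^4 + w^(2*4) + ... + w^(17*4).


Step 1: The sum sum_{j=1}^{n} w^(k*j) equals n if n | k, else 0.
Step 2: Here n = 17, k = 4
Step 3: Does n divide k? 17 | 4 -> False
Step 4: Sum = 0

0


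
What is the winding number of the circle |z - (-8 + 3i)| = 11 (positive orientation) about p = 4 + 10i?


Step 1: Center c = (-8, 3), radius = 11
Step 2: |p - c|^2 = 12^2 + 7^2 = 193
Step 3: r^2 = 121
Step 4: |p-c| > r so winding number = 0

0


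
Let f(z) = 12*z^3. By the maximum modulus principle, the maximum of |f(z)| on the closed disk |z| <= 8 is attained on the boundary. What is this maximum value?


Step 1: On |z| = 8, |f(z)| = 12 * |z|^3 = 12 * 8^3
Step 2: By maximum modulus principle, maximum is on boundary.
Step 3: Maximum = 12 * 512 = 6144

6144


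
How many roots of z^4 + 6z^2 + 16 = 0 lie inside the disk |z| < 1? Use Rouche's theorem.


Step 1: On |z| = 1 the three terms have sizes |z^4| = 1^4 = 1, |6z^2| = 6*1^2 = 6, |16| = 16
Step 2: The dominant term is g(z) = 16; let h(z) = z^4 + 6z^2 so f = g + h
Step 3: On |z| = 1: |g| = 16 and |h| <= 1 + 6 = 7
Step 4: Since 16 > 7, |h| < |g| on |z| = 1, so by Rouche f has the same number of zeros as g inside |z| < 1
Step 5: g(z) = 16 is a nonzero constant with no zeros inside |z| < 1. Answer = 0

0


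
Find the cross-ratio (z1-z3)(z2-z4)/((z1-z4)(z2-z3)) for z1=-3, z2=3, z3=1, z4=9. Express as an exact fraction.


Step 1: (z1-z3)(z2-z4) = (-4) * (-6) = 24
Step 2: (z1-z4)(z2-z3) = (-12) * 2 = -24
Step 3: Cross-ratio = -24/24 = -1

-1


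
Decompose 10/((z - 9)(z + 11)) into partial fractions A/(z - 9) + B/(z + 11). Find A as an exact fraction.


Step 1: Multiply both sides by (z - 9) and set z = 9
Step 2: A = 10 / (9 + 11)
Step 3: A = 10 / 20
Step 4: A = 1/2

1/2


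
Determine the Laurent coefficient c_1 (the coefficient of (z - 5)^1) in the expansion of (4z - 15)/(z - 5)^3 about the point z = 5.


Step 1: Write the numerator in powers of (z - 5): 4z - 15 = 4(z - 5) + (4*5 - 15) = 4(z - 5) + 5
Step 2: Divide by (z - 5)^3: f(z) = 5(z - 5)^(-3) + 4(z - 5)^(-2)
Step 3: This finite sum is the Laurent series of f about z = 5.
Step 4: Only the powers -3 and -2 appear, so the coefficient of (z - 5)^1 = 0

0


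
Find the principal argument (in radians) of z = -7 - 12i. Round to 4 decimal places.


Step 1: z = -7 - 12i
Step 2: arg(z) = atan2(-12, -7)
Step 3: arg(z) = -2.0989

-2.0989


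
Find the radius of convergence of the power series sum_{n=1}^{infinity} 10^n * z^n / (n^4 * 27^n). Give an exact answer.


Step 1: General term a_n = 10^n / (n^4 * 27^n)
Step 2: By the root test, |a_n|^(1/n) = 10 / (n^(4/n) * 27) -> 10/27 as n -> infinity (since n^(4/n) -> 1)
Step 3: R = 1/lim|a_n|^(1/n) = 27/10

27/10


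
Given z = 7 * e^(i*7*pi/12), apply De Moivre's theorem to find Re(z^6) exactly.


Step 1: By De Moivre's theorem, z^6 = 7^6 * e^(i*6*7*pi/12) = 117649 * (cos(7*pi/2) + i*sin(7*pi/2))
Step 2: |z|^6 = 7^6 = 117649
Step 3: Reduce the angle mod 2*pi: 7*pi/2 - 2*pi = 3*pi/2
Step 4: cos(3*pi/2) = 0
Step 5: Re(z^6) = 117649 * 0 = 0

0


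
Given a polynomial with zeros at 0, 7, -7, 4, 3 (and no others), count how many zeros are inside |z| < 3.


Step 1: Check each root:
  z = 0: |0| = 0 < 3
  z = 7: |7| = 7 >= 3
  z = -7: |-7| = 7 >= 3
  z = 4: |4| = 4 >= 3
  z = 3: |3| = 3 >= 3
Step 2: Count = 1

1


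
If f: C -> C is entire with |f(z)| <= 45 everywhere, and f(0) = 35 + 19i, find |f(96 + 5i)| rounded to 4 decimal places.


Step 1: By Liouville's theorem, a bounded entire function is constant.
Step 2: f(z) = f(0) = 35 + 19i for all z.
Step 3: |f(w)| = |35 + 19i| = sqrt(1225 + 361)
Step 4: = 39.8246

39.8246


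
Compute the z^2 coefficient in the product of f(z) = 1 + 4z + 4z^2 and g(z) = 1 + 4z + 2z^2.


Step 1: z^2 term in f*g comes from: (1)*(2z^2) + (4z)*(4z) + (4z^2)*(1)
Step 2: = 2 + 16 + 4
Step 3: = 22

22


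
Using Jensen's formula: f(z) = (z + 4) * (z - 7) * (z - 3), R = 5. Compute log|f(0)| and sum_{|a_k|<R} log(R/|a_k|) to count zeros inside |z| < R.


Jensen's formula: (1/2pi)*integral log|f(Re^it)|dt = log|f(0)| + sum_{|a_k|<R} log(R/|a_k|)
Step 1: f(0) = 4 * (-7) * (-3) = 84
Step 2: log|f(0)| = log|-4| + log|7| + log|3| = 4.4308
Step 3: Zeros inside |z| < 5: -4, 3
Step 4: Jensen sum = log(5/4) + log(5/3) = 0.734
Step 5: n(R) = number of terms in the Jensen sum = count of zeros inside |z| < 5 = 2

2


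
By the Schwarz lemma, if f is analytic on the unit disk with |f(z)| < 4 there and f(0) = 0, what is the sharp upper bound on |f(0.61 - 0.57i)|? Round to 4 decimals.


Step 1: g = f/4 maps D -> D with g(0) = 0, so by the Schwarz lemma |g(z)| <= |z|, i.e. |f(z)| <= 4|z|; this is sharp (f(z) = 4z).
Step 2: |z0|^2 = 0.61^2 + (-0.57)^2 = 0.697
Step 3: |z0| = sqrt(0.697) = 0.834865
Step 4: Best bound = 4 * |z0| = 4 * 0.834865 = 3.3395

3.3395


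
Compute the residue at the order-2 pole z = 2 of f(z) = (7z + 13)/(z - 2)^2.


Step 1: Pole of order 2 at z = 2
Step 2: Res = lim d/dz [(z - 2)^2 * f(z)] as z -> 2
Step 3: (z - 2)^2 * f(z) = 7z + 13
Step 4: d/dz[7z + 13] = 7

7


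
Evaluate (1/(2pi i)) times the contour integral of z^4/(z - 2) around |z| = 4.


Step 1: f(z) = z^4, a = 2 is inside |z| = 4
Step 2: By Cauchy integral formula: (1/(2pi*i)) * integral = f(a)
Step 3: f(2) = 2^4 = 16

16


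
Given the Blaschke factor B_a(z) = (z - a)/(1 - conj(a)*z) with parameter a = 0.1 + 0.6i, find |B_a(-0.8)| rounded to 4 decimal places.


Step 1: Numerator z0 - a = -0.8 - (0.1 + 0.6i) = -0.9 - 0.6i
Step 2: Denominator 1 - conj(a)*z0 = 1 - (0.1 - 0.6i)*(-0.8) = 1.08 - 0.48i
Step 3: |z0 - a|^2 = (-0.9)^2 + (-0.6)^2 = 1.17; |1 - conj(a)*z0|^2 = 1.08^2 + (-0.48)^2 = 1.3968
Step 4: |B_a(-0.8)| = sqrt(1.17 / 1.3968) = sqrt(0.837629)
Step 5: = 0.9152

0.9152


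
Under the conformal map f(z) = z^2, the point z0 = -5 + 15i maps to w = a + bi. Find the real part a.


Step 1: z0 = -5 + 15i
Step 2: z0^2 = (-5)^2 - 15^2 - 150i
Step 3: real part = 25 - 225 = -200

-200


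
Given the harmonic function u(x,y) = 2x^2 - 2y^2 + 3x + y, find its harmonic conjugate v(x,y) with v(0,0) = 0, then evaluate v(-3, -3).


Step 1: v_x = -u_y = 4y - 1
Step 2: v_y = u_x = 4x + 3
Step 3: v = 4xy - x + 3y + C
Step 4: v(0,0) = 0 => C = 0
Step 5: v(-3, -3) = 30

30


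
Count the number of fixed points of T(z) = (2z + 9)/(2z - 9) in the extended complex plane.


Step 1: Fixed points satisfy T(z) = z
Step 2: 2z^2 - 11z - 9 = 0
Step 3: Discriminant = (-11)^2 - 4*2*(-9) = 193
Step 4: Number of fixed points = 2

2


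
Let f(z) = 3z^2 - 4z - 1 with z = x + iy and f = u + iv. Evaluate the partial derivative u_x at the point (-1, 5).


Step 1: f(z) = 3(x+iy)^2 - 4(x+iy) - 1
Step 2: u = 3(x^2 - y^2) - 4x - 1
Step 3: u_x = 6x - 4
Step 4: At (-1, 5): u_x = -6 - 4 = -10

-10


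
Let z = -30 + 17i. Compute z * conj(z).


Step 1: conj(z) = -30 - 17i
Step 2: z * conj(z) = (-30)^2 + 17^2
Step 3: = 900 + 289 = 1189

1189


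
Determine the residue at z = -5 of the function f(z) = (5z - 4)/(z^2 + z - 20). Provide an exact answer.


Step 1: Q(z) = z^2 + z - 20 = (z + 5)(z - 4)
Step 2: Q'(z) = 2z + 1
Step 3: Q'(-5) = -9, P(-5) = -29
Step 4: Res = P(-5)/Q'(-5) = -29/(-9) = 29/9

29/9


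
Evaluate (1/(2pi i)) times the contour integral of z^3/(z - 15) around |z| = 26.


Step 1: f(z) = z^3, a = 15 is inside |z| = 26
Step 2: By Cauchy integral formula: (1/(2pi*i)) * integral = f(a)
Step 3: f(15) = 15^3 = 3375

3375


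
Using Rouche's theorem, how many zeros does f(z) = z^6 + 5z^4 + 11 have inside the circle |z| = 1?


Step 1: On |z| = 1 the three terms have sizes |z^6| = 1^6 = 1, |5z^4| = 5*1^4 = 5, |11| = 11
Step 2: The dominant term is g(z) = 11; let h(z) = z^6 + 5z^4 so f = g + h
Step 3: On |z| = 1: |g| = 11 and |h| <= 1 + 5 = 6
Step 4: Since 11 > 6, |h| < |g| on |z| = 1, so by Rouche f has the same number of zeros as g inside |z| < 1
Step 5: g(z) = 11 is a nonzero constant with no zeros inside |z| < 1. Answer = 0

0


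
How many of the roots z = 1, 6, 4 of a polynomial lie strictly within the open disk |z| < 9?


Step 1: Check each root:
  z = 1: |1| = 1 < 9
  z = 6: |6| = 6 < 9
  z = 4: |4| = 4 < 9
Step 2: Count = 3

3


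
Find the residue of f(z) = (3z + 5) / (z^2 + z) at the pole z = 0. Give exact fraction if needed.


Step 1: Q(z) = z^2 + z = (z)(z + 1)
Step 2: Q'(z) = 2z + 1
Step 3: Q'(0) = 1, P(0) = 5
Step 4: Res = P(0)/Q'(0) = 5/1 = 5

5


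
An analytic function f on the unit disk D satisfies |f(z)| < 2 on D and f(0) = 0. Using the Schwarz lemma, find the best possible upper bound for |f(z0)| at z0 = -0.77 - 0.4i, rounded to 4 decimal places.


Step 1: g = f/2 maps D -> D with g(0) = 0, so by the Schwarz lemma |g(z)| <= |z|, i.e. |f(z)| <= 2|z|; this is sharp (f(z) = 2z).
Step 2: |z0|^2 = (-0.77)^2 + (-0.4)^2 = 0.7529
Step 3: |z0| = sqrt(0.7529) = 0.867698
Step 4: Best bound = 2 * |z0| = 2 * 0.867698 = 1.7354

1.7354


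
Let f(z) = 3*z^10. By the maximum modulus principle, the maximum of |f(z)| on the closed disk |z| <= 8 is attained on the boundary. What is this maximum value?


Step 1: On |z| = 8, |f(z)| = 3 * |z|^10 = 3 * 8^10
Step 2: By maximum modulus principle, maximum is on boundary.
Step 3: Maximum = 3 * 1073741824 = 3221225472

3221225472


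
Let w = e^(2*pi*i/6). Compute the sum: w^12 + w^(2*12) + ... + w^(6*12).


Step 1: The sum sum_{j=1}^{n} w^(k*j) equals n if n | k, else 0.
Step 2: Here n = 6, k = 12
Step 3: Does n divide k? 6 | 12 -> True
Step 4: Sum = 6

6


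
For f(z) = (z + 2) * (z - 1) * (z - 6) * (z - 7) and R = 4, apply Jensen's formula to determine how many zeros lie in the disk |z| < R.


Jensen's formula: (1/2pi)*integral log|f(Re^it)|dt = log|f(0)| + sum_{|a_k|<R} log(R/|a_k|)
Step 1: f(0) = 2 * (-1) * (-6) * (-7) = -84
Step 2: log|f(0)| = log|-2| + log|1| + log|6| + log|7| = 4.4308
Step 3: Zeros inside |z| < 4: -2, 1
Step 4: Jensen sum = log(4/2) + log(4/1) = 2.0794
Step 5: n(R) = number of terms in the Jensen sum = count of zeros inside |z| < 4 = 2

2


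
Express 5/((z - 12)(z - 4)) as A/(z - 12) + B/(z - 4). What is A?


Step 1: Multiply both sides by (z - 12) and set z = 12
Step 2: A = 5 / (12 - 4)
Step 3: A = 5 / 8
Step 4: A = 5/8

5/8


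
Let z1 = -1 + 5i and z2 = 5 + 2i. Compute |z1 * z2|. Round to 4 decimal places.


Step 1: |z1| = sqrt((-1)^2 + 5^2) = sqrt(26)
Step 2: |z2| = sqrt(5^2 + 2^2) = sqrt(29)
Step 3: |z1*z2| = |z1|*|z2| = sqrt(26) * sqrt(29) = sqrt(26 * 29) = sqrt(754)
Step 4: = 27.4591

27.4591


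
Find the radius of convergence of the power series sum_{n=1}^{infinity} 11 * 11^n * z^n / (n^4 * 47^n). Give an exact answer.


Step 1: General term a_n = 11 * 11^n / (n^4 * 47^n)
Step 2: By the root test, |a_n|^(1/n) = 11^(1/n) * 11 / (n^(4/n) * 47) -> 11/47 as n -> infinity (since 11^(1/n) -> 1 and n^(4/n) -> 1)
Step 3: R = 1/lim|a_n|^(1/n) = 47/11

47/11


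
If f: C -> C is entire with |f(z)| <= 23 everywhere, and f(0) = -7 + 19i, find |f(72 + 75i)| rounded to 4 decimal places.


Step 1: By Liouville's theorem, a bounded entire function is constant.
Step 2: f(z) = f(0) = -7 + 19i for all z.
Step 3: |f(w)| = |-7 + 19i| = sqrt(49 + 361)
Step 4: = 20.2485

20.2485


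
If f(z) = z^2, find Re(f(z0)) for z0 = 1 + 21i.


Step 1: z0 = 1 + 21i
Step 2: z0^2 = 1^2 - 21^2 + 42i
Step 3: real part = 1 - 441 = -440

-440


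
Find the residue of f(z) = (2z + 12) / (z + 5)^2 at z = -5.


Step 1: Pole of order 2 at z = -5
Step 2: Res = lim d/dz [(z + 5)^2 * f(z)] as z -> -5
Step 3: (z + 5)^2 * f(z) = 2z + 12
Step 4: d/dz[2z + 12] = 2

2


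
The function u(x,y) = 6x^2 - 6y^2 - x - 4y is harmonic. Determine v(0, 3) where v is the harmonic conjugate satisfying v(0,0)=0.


Step 1: v_x = -u_y = 12y + 4
Step 2: v_y = u_x = 12x - 1
Step 3: v = 12xy + 4x - y + C
Step 4: v(0,0) = 0 => C = 0
Step 5: v(0, 3) = -3

-3


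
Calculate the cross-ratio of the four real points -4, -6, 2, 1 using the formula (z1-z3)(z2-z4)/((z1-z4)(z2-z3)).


Step 1: (z1-z3)(z2-z4) = (-6) * (-7) = 42
Step 2: (z1-z4)(z2-z3) = (-5) * (-8) = 40
Step 3: Cross-ratio = 42/40 = 21/20

21/20


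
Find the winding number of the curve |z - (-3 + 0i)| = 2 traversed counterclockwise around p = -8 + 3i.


Step 1: Center c = (-3, 0), radius = 2
Step 2: |p - c|^2 = (-5)^2 + 3^2 = 34
Step 3: r^2 = 4
Step 4: |p-c| > r so winding number = 0

0


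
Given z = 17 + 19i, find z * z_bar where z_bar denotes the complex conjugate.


Step 1: conj(z) = 17 - 19i
Step 2: z * conj(z) = 17^2 + 19^2
Step 3: = 289 + 361 = 650

650


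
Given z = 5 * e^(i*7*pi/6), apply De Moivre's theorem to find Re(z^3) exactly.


Step 1: By De Moivre's theorem, z^3 = 5^3 * e^(i*3*7*pi/6) = 125 * (cos(7*pi/2) + i*sin(7*pi/2))
Step 2: |z|^3 = 5^3 = 125
Step 3: Reduce the angle mod 2*pi: 7*pi/2 - 2*pi = 3*pi/2
Step 4: cos(3*pi/2) = 0
Step 5: Re(z^3) = 125 * 0 = 0

0


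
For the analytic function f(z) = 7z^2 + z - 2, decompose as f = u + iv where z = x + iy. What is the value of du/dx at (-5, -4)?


Step 1: f(z) = 7(x+iy)^2 + (x+iy) - 2
Step 2: u = 7(x^2 - y^2) + x - 2
Step 3: u_x = 14x + 1
Step 4: At (-5, -4): u_x = -70 + 1 = -69

-69


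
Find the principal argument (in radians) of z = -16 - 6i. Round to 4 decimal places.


Step 1: z = -16 - 6i
Step 2: arg(z) = atan2(-6, -16)
Step 3: arg(z) = -2.7828

-2.7828


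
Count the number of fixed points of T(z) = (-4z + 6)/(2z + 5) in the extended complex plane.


Step 1: Fixed points satisfy T(z) = z
Step 2: 2z^2 + 9z - 6 = 0
Step 3: Discriminant = 9^2 - 4*2*(-6) = 129
Step 4: Number of fixed points = 2

2


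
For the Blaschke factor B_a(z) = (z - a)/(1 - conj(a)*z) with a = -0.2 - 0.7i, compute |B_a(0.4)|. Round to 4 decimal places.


Step 1: Numerator z0 - a = 0.4 - (-0.2 - 0.7i) = 0.6 + 0.7i
Step 2: Denominator 1 - conj(a)*z0 = 1 - (-0.2 + 0.7i)*0.4 = 1.08 - 0.28i
Step 3: |z0 - a|^2 = 0.6^2 + 0.7^2 = 0.85; |1 - conj(a)*z0|^2 = 1.08^2 + (-0.28)^2 = 1.2448
Step 4: |B_a(0.4)| = sqrt(0.85 / 1.2448) = sqrt(0.682841)
Step 5: = 0.8263

0.8263


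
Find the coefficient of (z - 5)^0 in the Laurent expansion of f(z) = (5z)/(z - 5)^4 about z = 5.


Step 1: Write the numerator in powers of (z - 5): 5z = 5(z - 5) + (5*5 + 0) = 5(z - 5) + 25
Step 2: Divide by (z - 5)^4: f(z) = 25(z - 5)^(-4) + 5(z - 5)^(-3)
Step 3: This finite sum is the Laurent series of f about z = 5.
Step 4: Only the powers -4 and -3 appear, so the coefficient of (z - 5)^0 = 0

0


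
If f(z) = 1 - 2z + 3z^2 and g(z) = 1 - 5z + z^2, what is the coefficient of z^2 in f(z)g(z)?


Step 1: z^2 term in f*g comes from: (1)*(z^2) + (-2z)*(-5z) + (3z^2)*(1)
Step 2: = 1 + 10 + 3
Step 3: = 14

14


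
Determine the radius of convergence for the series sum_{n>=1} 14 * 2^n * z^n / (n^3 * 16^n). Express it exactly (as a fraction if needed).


Step 1: General term a_n = 14 * 2^n / (n^3 * 16^n)
Step 2: By the root test, |a_n|^(1/n) = 14^(1/n) * 2 / (n^(3/n) * 16) -> 2/16 as n -> infinity (since 14^(1/n) -> 1 and n^(3/n) -> 1)
Step 3: R = 1/lim|a_n|^(1/n) = 16/2 = 8

8


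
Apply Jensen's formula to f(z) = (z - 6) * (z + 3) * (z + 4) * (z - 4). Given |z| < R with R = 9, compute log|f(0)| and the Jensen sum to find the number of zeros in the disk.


Jensen's formula: (1/2pi)*integral log|f(Re^it)|dt = log|f(0)| + sum_{|a_k|<R} log(R/|a_k|)
Step 1: f(0) = (-6) * 3 * 4 * (-4) = 288
Step 2: log|f(0)| = log|6| + log|-3| + log|-4| + log|4| = 5.663
Step 3: Zeros inside |z| < 9: 6, -3, -4, 4
Step 4: Jensen sum = log(9/6) + log(9/3) + log(9/4) + log(9/4) = 3.1259
Step 5: n(R) = number of terms in the Jensen sum = count of zeros inside |z| < 9 = 4

4


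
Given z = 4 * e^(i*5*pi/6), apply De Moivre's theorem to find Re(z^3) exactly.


Step 1: By De Moivre's theorem, z^3 = 4^3 * e^(i*3*5*pi/6) = 64 * (cos(5*pi/2) + i*sin(5*pi/2))
Step 2: |z|^3 = 4^3 = 64
Step 3: Reduce the angle mod 2*pi: 5*pi/2 - 2*pi = pi/2
Step 4: cos(pi/2) = 0
Step 5: Re(z^3) = 64 * 0 = 0

0


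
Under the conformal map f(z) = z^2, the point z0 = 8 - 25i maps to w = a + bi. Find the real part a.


Step 1: z0 = 8 - 25i
Step 2: z0^2 = 8^2 - (-25)^2 - 400i
Step 3: real part = 64 - 625 = -561

-561


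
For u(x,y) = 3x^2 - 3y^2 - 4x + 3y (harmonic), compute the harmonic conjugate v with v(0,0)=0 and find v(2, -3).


Step 1: v_x = -u_y = 6y - 3
Step 2: v_y = u_x = 6x - 4
Step 3: v = 6xy - 3x - 4y + C
Step 4: v(0,0) = 0 => C = 0
Step 5: v(2, -3) = -30

-30


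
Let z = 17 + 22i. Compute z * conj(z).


Step 1: conj(z) = 17 - 22i
Step 2: z * conj(z) = 17^2 + 22^2
Step 3: = 289 + 484 = 773

773


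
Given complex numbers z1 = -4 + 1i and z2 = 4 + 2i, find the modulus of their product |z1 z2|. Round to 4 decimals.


Step 1: |z1| = sqrt((-4)^2 + 1^2) = sqrt(17)
Step 2: |z2| = sqrt(4^2 + 2^2) = sqrt(20)
Step 3: |z1*z2| = |z1|*|z2| = sqrt(17) * sqrt(20) = sqrt(17 * 20) = sqrt(340)
Step 4: = 18.4391

18.4391


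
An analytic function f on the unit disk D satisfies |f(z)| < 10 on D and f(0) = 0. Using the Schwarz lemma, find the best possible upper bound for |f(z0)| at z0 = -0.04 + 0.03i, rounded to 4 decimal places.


Step 1: g = f/10 maps D -> D with g(0) = 0, so by the Schwarz lemma |g(z)| <= |z|, i.e. |f(z)| <= 10|z|; this is sharp (f(z) = 10z).
Step 2: |z0|^2 = (-0.04)^2 + 0.03^2 = 0.0025
Step 3: |z0| = sqrt(0.0025) = 0.05
Step 4: Best bound = 10 * |z0| = 10 * 0.05 = 0.5

0.5


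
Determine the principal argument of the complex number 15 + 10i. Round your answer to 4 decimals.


Step 1: z = 15 + 10i
Step 2: arg(z) = atan2(10, 15)
Step 3: arg(z) = 0.588

0.588


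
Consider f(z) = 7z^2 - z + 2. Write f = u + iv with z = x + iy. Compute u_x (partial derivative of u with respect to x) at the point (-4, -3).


Step 1: f(z) = 7(x+iy)^2 - (x+iy) + 2
Step 2: u = 7(x^2 - y^2) - x + 2
Step 3: u_x = 14x - 1
Step 4: At (-4, -3): u_x = -56 - 1 = -57

-57


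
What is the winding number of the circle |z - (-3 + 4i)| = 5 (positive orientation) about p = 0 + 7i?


Step 1: Center c = (-3, 4), radius = 5
Step 2: |p - c|^2 = 3^2 + 3^2 = 18
Step 3: r^2 = 25
Step 4: |p-c| < r so winding number = 1

1


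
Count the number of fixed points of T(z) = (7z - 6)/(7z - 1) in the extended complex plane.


Step 1: Fixed points satisfy T(z) = z
Step 2: 7z^2 - 8z + 6 = 0
Step 3: Discriminant = (-8)^2 - 4*7*6 = -104
Step 4: Number of fixed points = 2

2


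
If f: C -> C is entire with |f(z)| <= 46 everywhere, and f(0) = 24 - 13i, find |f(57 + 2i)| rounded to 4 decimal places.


Step 1: By Liouville's theorem, a bounded entire function is constant.
Step 2: f(z) = f(0) = 24 - 13i for all z.
Step 3: |f(w)| = |24 - 13i| = sqrt(576 + 169)
Step 4: = 27.2947

27.2947


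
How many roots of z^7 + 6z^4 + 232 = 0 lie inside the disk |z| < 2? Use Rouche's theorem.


Step 1: On |z| = 2 the three terms have sizes |z^7| = 2^7 = 128, |6z^4| = 6*2^4 = 96, |232| = 232
Step 2: The dominant term is g(z) = 232; let h(z) = z^7 + 6z^4 so f = g + h
Step 3: On |z| = 2: |g| = 232 and |h| <= 128 + 96 = 224
Step 4: Since 232 > 224, |h| < |g| on |z| = 2, so by Rouche f has the same number of zeros as g inside |z| < 2
Step 5: g(z) = 232 is a nonzero constant with no zeros inside |z| < 2. Answer = 0

0


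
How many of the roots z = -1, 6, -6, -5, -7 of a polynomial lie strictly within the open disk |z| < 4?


Step 1: Check each root:
  z = -1: |-1| = 1 < 4
  z = 6: |6| = 6 >= 4
  z = -6: |-6| = 6 >= 4
  z = -5: |-5| = 5 >= 4
  z = -7: |-7| = 7 >= 4
Step 2: Count = 1

1


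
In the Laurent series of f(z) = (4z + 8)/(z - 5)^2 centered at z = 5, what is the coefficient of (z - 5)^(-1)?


Step 1: Write the numerator in powers of (z - 5): 4z + 8 = 4(z - 5) + (4*5 + 8) = 4(z - 5) + 28
Step 2: Divide by (z - 5)^2: f(z) = 28(z - 5)^(-2) + 4(z - 5)^(-1)
Step 3: This finite sum is the Laurent series of f about z = 5.
Step 4: Coefficient of (z - 5)^(-1) = coefficient of (z - 5) in the re-centred numerator = 4

4


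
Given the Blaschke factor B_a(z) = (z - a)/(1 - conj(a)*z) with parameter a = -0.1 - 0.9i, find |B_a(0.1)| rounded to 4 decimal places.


Step 1: Numerator z0 - a = 0.1 - (-0.1 - 0.9i) = 0.2 + 0.9i
Step 2: Denominator 1 - conj(a)*z0 = 1 - (-0.1 + 0.9i)*0.1 = 1.01 - 0.09i
Step 3: |z0 - a|^2 = 0.2^2 + 0.9^2 = 0.85; |1 - conj(a)*z0|^2 = 1.01^2 + (-0.09)^2 = 1.0282
Step 4: |B_a(0.1)| = sqrt(0.85 / 1.0282) = sqrt(0.826687)
Step 5: = 0.9092

0.9092


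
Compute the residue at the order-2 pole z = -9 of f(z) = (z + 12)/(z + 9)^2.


Step 1: Pole of order 2 at z = -9
Step 2: Res = lim d/dz [(z + 9)^2 * f(z)] as z -> -9
Step 3: (z + 9)^2 * f(z) = z + 12
Step 4: d/dz[z + 12] = 1

1


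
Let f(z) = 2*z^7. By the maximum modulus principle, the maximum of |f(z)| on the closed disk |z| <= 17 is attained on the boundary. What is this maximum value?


Step 1: On |z| = 17, |f(z)| = 2 * |z|^7 = 2 * 17^7
Step 2: By maximum modulus principle, maximum is on boundary.
Step 3: Maximum = 2 * 410338673 = 820677346

820677346


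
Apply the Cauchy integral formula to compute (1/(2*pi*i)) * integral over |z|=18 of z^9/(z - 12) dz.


Step 1: f(z) = z^9, a = 12 is inside |z| = 18
Step 2: By Cauchy integral formula: (1/(2pi*i)) * integral = f(a)
Step 3: f(12) = 12^9 = 5159780352

5159780352


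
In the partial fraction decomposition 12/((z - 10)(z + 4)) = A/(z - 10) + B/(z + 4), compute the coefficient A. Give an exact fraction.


Step 1: Multiply both sides by (z - 10) and set z = 10
Step 2: A = 12 / (10 + 4)
Step 3: A = 12 / 14
Step 4: A = 6/7

6/7


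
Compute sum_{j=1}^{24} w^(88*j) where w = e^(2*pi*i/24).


Step 1: The sum sum_{j=1}^{n} w^(k*j) equals n if n | k, else 0.
Step 2: Here n = 24, k = 88
Step 3: Does n divide k? 24 | 88 -> False
Step 4: Sum = 0

0


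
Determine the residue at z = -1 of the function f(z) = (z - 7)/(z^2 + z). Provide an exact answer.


Step 1: Q(z) = z^2 + z = (z + 1)(z)
Step 2: Q'(z) = 2z + 1
Step 3: Q'(-1) = -1, P(-1) = -8
Step 4: Res = P(-1)/Q'(-1) = -8/(-1) = 8

8


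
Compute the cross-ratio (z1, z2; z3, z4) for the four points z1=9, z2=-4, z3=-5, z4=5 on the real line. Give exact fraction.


Step 1: (z1-z3)(z2-z4) = 14 * (-9) = -126
Step 2: (z1-z4)(z2-z3) = 4 * 1 = 4
Step 3: Cross-ratio = -126/4 = -63/2

-63/2


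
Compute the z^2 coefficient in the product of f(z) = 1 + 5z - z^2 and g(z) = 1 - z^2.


Step 1: z^2 term in f*g comes from: (1)*(-z^2) + (5z)*(0) + (-z^2)*(1)
Step 2: = -1 + 0 - 1
Step 3: = -2

-2


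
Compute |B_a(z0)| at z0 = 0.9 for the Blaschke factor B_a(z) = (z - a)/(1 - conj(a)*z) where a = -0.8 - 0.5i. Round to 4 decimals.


Step 1: Numerator z0 - a = 0.9 - (-0.8 - 0.5i) = 1.7 + 0.5i
Step 2: Denominator 1 - conj(a)*z0 = 1 - (-0.8 + 0.5i)*0.9 = 1.72 - 0.45i
Step 3: |z0 - a|^2 = 1.7^2 + 0.5^2 = 3.14; |1 - conj(a)*z0|^2 = 1.72^2 + (-0.45)^2 = 3.1609
Step 4: |B_a(0.9)| = sqrt(3.14 / 3.1609) = sqrt(0.993388)
Step 5: = 0.9967

0.9967


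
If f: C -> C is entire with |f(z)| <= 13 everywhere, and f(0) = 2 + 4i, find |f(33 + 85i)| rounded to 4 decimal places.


Step 1: By Liouville's theorem, a bounded entire function is constant.
Step 2: f(z) = f(0) = 2 + 4i for all z.
Step 3: |f(w)| = |2 + 4i| = sqrt(4 + 16)
Step 4: = 4.4721

4.4721


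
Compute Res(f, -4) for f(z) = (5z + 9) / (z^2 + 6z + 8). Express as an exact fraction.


Step 1: Q(z) = z^2 + 6z + 8 = (z + 4)(z + 2)
Step 2: Q'(z) = 2z + 6
Step 3: Q'(-4) = -2, P(-4) = -11
Step 4: Res = P(-4)/Q'(-4) = -11/(-2) = 11/2

11/2


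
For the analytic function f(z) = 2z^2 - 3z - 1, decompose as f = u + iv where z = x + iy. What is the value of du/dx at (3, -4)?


Step 1: f(z) = 2(x+iy)^2 - 3(x+iy) - 1
Step 2: u = 2(x^2 - y^2) - 3x - 1
Step 3: u_x = 4x - 3
Step 4: At (3, -4): u_x = 12 - 3 = 9

9


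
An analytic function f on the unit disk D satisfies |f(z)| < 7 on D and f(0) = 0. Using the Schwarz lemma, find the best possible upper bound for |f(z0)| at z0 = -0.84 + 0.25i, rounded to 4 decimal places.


Step 1: g = f/7 maps D -> D with g(0) = 0, so by the Schwarz lemma |g(z)| <= |z|, i.e. |f(z)| <= 7|z|; this is sharp (f(z) = 7z).
Step 2: |z0|^2 = (-0.84)^2 + 0.25^2 = 0.7681
Step 3: |z0| = sqrt(0.7681) = 0.876413
Step 4: Best bound = 7 * |z0| = 7 * 0.876413 = 6.1349

6.1349


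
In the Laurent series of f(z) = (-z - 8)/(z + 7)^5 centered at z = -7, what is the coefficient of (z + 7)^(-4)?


Step 1: Write the numerator in powers of (z + 7): -z - 8 = -(z + 7) + (-1*(-7) - 8) = -(z + 7) - 1
Step 2: Divide by (z + 7)^5: f(z) = -(z + 7)^(-5) - (z + 7)^(-4)
Step 3: This finite sum is the Laurent series of f about z = -7.
Step 4: Coefficient of (z + 7)^(-4) = coefficient of (z + 7) in the re-centred numerator = -1

-1


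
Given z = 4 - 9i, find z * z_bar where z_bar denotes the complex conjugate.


Step 1: conj(z) = 4 + 9i
Step 2: z * conj(z) = 4^2 + (-9)^2
Step 3: = 16 + 81 = 97

97


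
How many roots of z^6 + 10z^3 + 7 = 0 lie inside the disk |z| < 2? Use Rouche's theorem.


Step 1: On |z| = 2 the three terms have sizes |z^6| = 2^6 = 64, |10z^3| = 10*2^3 = 80, |7| = 7
Step 2: The dominant term is g(z) = 10z^3; let h(z) = z^6 + 7 so f = g + h
Step 3: On |z| = 2: |g| = 80 and |h| <= 64 + 7 = 71
Step 4: Since 80 > 71, |h| < |g| on |z| = 2, so by Rouche f has the same number of zeros as g inside |z| < 2
Step 5: g(z) = 10z^3 has 3 zeros (at the origin, multiplicity 3) inside |z| < 2. Answer = 3

3


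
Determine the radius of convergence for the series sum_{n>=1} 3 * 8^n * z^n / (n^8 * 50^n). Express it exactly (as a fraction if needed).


Step 1: General term a_n = 3 * 8^n / (n^8 * 50^n)
Step 2: By the root test, |a_n|^(1/n) = 3^(1/n) * 8 / (n^(8/n) * 50) -> 8/50 as n -> infinity (since 3^(1/n) -> 1 and n^(8/n) -> 1)
Step 3: R = 1/lim|a_n|^(1/n) = 50/8 = 25/4

25/4


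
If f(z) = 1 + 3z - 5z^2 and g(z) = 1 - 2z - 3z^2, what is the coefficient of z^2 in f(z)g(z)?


Step 1: z^2 term in f*g comes from: (1)*(-3z^2) + (3z)*(-2z) + (-5z^2)*(1)
Step 2: = -3 - 6 - 5
Step 3: = -14

-14


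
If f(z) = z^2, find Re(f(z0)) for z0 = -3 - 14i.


Step 1: z0 = -3 - 14i
Step 2: z0^2 = (-3)^2 - (-14)^2 + 84i
Step 3: real part = 9 - 196 = -187

-187


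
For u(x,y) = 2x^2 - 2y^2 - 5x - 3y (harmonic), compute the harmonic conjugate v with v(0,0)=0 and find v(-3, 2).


Step 1: v_x = -u_y = 4y + 3
Step 2: v_y = u_x = 4x - 5
Step 3: v = 4xy + 3x - 5y + C
Step 4: v(0,0) = 0 => C = 0
Step 5: v(-3, 2) = -43

-43


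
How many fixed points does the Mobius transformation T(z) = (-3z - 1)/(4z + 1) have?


Step 1: Fixed points satisfy T(z) = z
Step 2: 4z^2 + 4z + 1 = 0
Step 3: Discriminant = 4^2 - 4*4*1 = 0
Step 4: Number of fixed points = 1

1


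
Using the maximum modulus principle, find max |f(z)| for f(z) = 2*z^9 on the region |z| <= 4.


Step 1: On |z| = 4, |f(z)| = 2 * |z|^9 = 2 * 4^9
Step 2: By maximum modulus principle, maximum is on boundary.
Step 3: Maximum = 2 * 262144 = 524288

524288


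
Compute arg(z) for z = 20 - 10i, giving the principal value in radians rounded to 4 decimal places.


Step 1: z = 20 - 10i
Step 2: arg(z) = atan2(-10, 20)
Step 3: arg(z) = -0.4636

-0.4636


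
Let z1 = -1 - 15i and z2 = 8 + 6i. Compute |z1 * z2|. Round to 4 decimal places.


Step 1: |z1| = sqrt((-1)^2 + (-15)^2) = sqrt(226)
Step 2: |z2| = sqrt(8^2 + 6^2) = sqrt(100)
Step 3: |z1*z2| = |z1|*|z2| = sqrt(226) * sqrt(100) = sqrt(226 * 100) = sqrt(22600)
Step 4: = 150.333

150.333


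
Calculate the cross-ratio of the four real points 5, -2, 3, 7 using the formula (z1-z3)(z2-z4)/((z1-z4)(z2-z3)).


Step 1: (z1-z3)(z2-z4) = 2 * (-9) = -18
Step 2: (z1-z4)(z2-z3) = (-2) * (-5) = 10
Step 3: Cross-ratio = -18/10 = -9/5

-9/5


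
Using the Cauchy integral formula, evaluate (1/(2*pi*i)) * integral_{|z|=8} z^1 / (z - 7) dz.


Step 1: f(z) = z^1, a = 7 is inside |z| = 8
Step 2: By Cauchy integral formula: (1/(2pi*i)) * integral = f(a)
Step 3: f(7) = 7^1 = 7

7


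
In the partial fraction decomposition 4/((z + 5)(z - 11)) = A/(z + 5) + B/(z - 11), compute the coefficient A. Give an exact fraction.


Step 1: Multiply both sides by (z + 5) and set z = -5
Step 2: A = 4 / (-5 - 11)
Step 3: A = 4 / (-16)
Step 4: A = -1/4

-1/4


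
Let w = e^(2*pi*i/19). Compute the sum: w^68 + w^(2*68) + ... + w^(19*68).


Step 1: The sum sum_{j=1}^{n} w^(k*j) equals n if n | k, else 0.
Step 2: Here n = 19, k = 68
Step 3: Does n divide k? 19 | 68 -> False
Step 4: Sum = 0

0


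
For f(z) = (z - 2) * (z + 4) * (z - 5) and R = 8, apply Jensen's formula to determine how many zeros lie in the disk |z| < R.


Jensen's formula: (1/2pi)*integral log|f(Re^it)|dt = log|f(0)| + sum_{|a_k|<R} log(R/|a_k|)
Step 1: f(0) = (-2) * 4 * (-5) = 40
Step 2: log|f(0)| = log|2| + log|-4| + log|5| = 3.6889
Step 3: Zeros inside |z| < 8: 2, -4, 5
Step 4: Jensen sum = log(8/2) + log(8/4) + log(8/5) = 2.5494
Step 5: n(R) = number of terms in the Jensen sum = count of zeros inside |z| < 8 = 3

3


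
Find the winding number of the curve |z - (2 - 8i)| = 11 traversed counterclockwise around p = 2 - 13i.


Step 1: Center c = (2, -8), radius = 11
Step 2: |p - c|^2 = 0^2 + (-5)^2 = 25
Step 3: r^2 = 121
Step 4: |p-c| < r so winding number = 1

1


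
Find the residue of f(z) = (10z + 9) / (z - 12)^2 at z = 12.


Step 1: Pole of order 2 at z = 12
Step 2: Res = lim d/dz [(z - 12)^2 * f(z)] as z -> 12
Step 3: (z - 12)^2 * f(z) = 10z + 9
Step 4: d/dz[10z + 9] = 10

10


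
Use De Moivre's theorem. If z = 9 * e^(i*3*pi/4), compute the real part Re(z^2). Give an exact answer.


Step 1: By De Moivre's theorem, z^2 = 9^2 * e^(i*2*3*pi/4) = 81 * (cos(3*pi/2) + i*sin(3*pi/2))
Step 2: |z|^2 = 9^2 = 81
Step 3: The angle 3*pi/2 already lies in [0, 2*pi)
Step 4: cos(3*pi/2) = 0
Step 5: Re(z^2) = 81 * 0 = 0

0


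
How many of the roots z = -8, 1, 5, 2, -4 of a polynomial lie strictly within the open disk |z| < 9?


Step 1: Check each root:
  z = -8: |-8| = 8 < 9
  z = 1: |1| = 1 < 9
  z = 5: |5| = 5 < 9
  z = 2: |2| = 2 < 9
  z = -4: |-4| = 4 < 9
Step 2: Count = 5

5


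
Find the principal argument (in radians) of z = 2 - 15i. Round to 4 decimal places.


Step 1: z = 2 - 15i
Step 2: arg(z) = atan2(-15, 2)
Step 3: arg(z) = -1.4382

-1.4382


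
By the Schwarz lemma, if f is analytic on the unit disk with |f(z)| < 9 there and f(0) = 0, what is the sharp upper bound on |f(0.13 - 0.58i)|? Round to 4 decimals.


Step 1: g = f/9 maps D -> D with g(0) = 0, so by the Schwarz lemma |g(z)| <= |z|, i.e. |f(z)| <= 9|z|; this is sharp (f(z) = 9z).
Step 2: |z0|^2 = 0.13^2 + (-0.58)^2 = 0.3533
Step 3: |z0| = sqrt(0.3533) = 0.59439
Step 4: Best bound = 9 * |z0| = 9 * 0.59439 = 5.3495

5.3495


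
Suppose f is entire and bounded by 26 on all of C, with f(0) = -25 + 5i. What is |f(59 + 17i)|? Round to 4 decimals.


Step 1: By Liouville's theorem, a bounded entire function is constant.
Step 2: f(z) = f(0) = -25 + 5i for all z.
Step 3: |f(w)| = |-25 + 5i| = sqrt(625 + 25)
Step 4: = 25.4951

25.4951


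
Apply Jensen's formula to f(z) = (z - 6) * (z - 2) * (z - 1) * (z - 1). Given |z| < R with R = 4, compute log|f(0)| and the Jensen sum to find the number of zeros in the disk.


Jensen's formula: (1/2pi)*integral log|f(Re^it)|dt = log|f(0)| + sum_{|a_k|<R} log(R/|a_k|)
Step 1: f(0) = (-6) * (-2) * (-1) * (-1) = 12
Step 2: log|f(0)| = log|6| + log|2| + log|1| + log|1| = 2.4849
Step 3: Zeros inside |z| < 4: 2, 1, 1
Step 4: Jensen sum = log(4/2) + log(4/1) + log(4/1) = 3.4657
Step 5: n(R) = number of terms in the Jensen sum = count of zeros inside |z| < 4 = 3

3


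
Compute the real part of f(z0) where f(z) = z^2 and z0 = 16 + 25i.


Step 1: z0 = 16 + 25i
Step 2: z0^2 = 16^2 - 25^2 + 800i
Step 3: real part = 256 - 625 = -369

-369


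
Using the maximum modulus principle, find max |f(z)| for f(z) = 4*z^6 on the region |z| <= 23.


Step 1: On |z| = 23, |f(z)| = 4 * |z|^6 = 4 * 23^6
Step 2: By maximum modulus principle, maximum is on boundary.
Step 3: Maximum = 4 * 148035889 = 592143556

592143556


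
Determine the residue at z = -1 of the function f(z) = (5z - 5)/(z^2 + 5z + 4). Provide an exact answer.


Step 1: Q(z) = z^2 + 5z + 4 = (z + 1)(z + 4)
Step 2: Q'(z) = 2z + 5
Step 3: Q'(-1) = 3, P(-1) = -10
Step 4: Res = P(-1)/Q'(-1) = -10/3 = -10/3

-10/3


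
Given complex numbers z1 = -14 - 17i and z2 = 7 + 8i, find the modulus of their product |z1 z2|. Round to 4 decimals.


Step 1: |z1| = sqrt((-14)^2 + (-17)^2) = sqrt(485)
Step 2: |z2| = sqrt(7^2 + 8^2) = sqrt(113)
Step 3: |z1*z2| = |z1|*|z2| = sqrt(485) * sqrt(113) = sqrt(485 * 113) = sqrt(54805)
Step 4: = 234.1047

234.1047


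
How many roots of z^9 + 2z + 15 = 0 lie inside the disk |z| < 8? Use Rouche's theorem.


Step 1: On |z| = 8 the three terms have sizes |z^9| = 8^9 = 134217728, |2z| = 2*8 = 16, |15| = 15
Step 2: The dominant term is g(z) = z^9; let h(z) = 2z + 15 so f = g + h
Step 3: On |z| = 8: |g| = 134217728 and |h| <= 16 + 15 = 31
Step 4: Since 134217728 > 31, |h| < |g| on |z| = 8, so by Rouche f has the same number of zeros as g inside |z| < 8
Step 5: g(z) = z^9 has 9 zeros (all at the origin) inside |z| < 8. Answer = 9

9


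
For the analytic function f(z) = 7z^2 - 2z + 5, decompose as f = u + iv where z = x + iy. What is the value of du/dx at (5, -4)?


Step 1: f(z) = 7(x+iy)^2 - 2(x+iy) + 5
Step 2: u = 7(x^2 - y^2) - 2x + 5
Step 3: u_x = 14x - 2
Step 4: At (5, -4): u_x = 70 - 2 = 68

68


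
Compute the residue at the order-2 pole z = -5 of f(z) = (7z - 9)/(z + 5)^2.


Step 1: Pole of order 2 at z = -5
Step 2: Res = lim d/dz [(z + 5)^2 * f(z)] as z -> -5
Step 3: (z + 5)^2 * f(z) = 7z - 9
Step 4: d/dz[7z - 9] = 7

7
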